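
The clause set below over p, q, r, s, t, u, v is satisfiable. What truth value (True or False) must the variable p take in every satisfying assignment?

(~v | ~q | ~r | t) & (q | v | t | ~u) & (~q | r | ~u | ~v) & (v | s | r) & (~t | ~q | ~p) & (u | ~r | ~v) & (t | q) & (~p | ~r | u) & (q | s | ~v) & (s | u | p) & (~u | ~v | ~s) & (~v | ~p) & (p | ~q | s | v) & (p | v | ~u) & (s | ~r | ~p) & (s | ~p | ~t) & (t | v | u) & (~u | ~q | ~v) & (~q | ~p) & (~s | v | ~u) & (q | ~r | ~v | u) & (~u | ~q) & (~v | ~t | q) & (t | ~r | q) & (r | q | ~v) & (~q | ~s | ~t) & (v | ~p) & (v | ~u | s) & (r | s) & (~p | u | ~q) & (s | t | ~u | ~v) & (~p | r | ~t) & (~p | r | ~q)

Suppose p = 1.
Unit clause (~v) forces v = 0.
But (v) is also a unit clause — contradiction.
So every satisfying assignment has p = False.

False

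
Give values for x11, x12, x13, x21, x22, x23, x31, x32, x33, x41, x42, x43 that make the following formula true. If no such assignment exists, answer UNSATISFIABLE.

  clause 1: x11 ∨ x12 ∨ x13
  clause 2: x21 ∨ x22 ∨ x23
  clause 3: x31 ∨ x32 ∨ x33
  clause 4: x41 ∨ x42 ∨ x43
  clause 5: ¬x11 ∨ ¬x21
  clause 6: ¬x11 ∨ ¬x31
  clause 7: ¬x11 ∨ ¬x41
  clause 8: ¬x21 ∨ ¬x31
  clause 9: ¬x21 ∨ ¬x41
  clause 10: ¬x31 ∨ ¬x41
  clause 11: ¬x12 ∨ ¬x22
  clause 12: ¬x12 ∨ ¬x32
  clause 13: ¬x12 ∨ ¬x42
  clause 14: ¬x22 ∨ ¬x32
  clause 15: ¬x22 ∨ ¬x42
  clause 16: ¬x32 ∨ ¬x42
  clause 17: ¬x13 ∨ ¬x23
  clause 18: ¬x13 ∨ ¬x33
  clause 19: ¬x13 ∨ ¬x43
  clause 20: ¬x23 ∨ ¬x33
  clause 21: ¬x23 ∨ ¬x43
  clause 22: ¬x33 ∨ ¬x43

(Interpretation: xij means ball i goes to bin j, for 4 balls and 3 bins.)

UNSATISFIABLE

Branch on x11: set x11 = False.
Branch on x12: set x12 = True.
The clause (¬x22) is unit, so x22 = False.
The clause (¬x32) is unit, so x32 = False.
The clause (¬x42) is unit, so x42 = False.
Branch on x21: set x21 = True.
The clause (¬x31) is unit, so x31 = False.
The clause (x33) is unit, so x33 = True.
The clause (¬x41) is unit, so x41 = False.
The clause (x43) is unit, so x43 = True.
Now (¬x43) is unsatisfied and unit — conflict.
Undo x21 and try x21 = False.
The clause (x23) is unit, so x23 = True.
The clause (¬x13) is unit, so x13 = False.
The clause (¬x33) is unit, so x33 = False.
The clause (x31) is unit, so x31 = True.
The clause (¬x41) is unit, so x41 = False.
The clause (x43) is unit, so x43 = True.
Now (¬x43) is unsatisfied and unit — conflict.
Both values of x21 lead to a conflict.
Undo x12 and try x12 = False.
The clause (x13) is unit, so x13 = True.
The clause (¬x23) is unit, so x23 = False.
The clause (¬x33) is unit, so x33 = False.
The clause (¬x43) is unit, so x43 = False.
Branch on x21: set x21 = True.
The clause (¬x31) is unit, so x31 = False.
The clause (x32) is unit, so x32 = True.
The clause (¬x41) is unit, so x41 = False.
The clause (x42) is unit, so x42 = True.
Now (¬x42) is unsatisfied and unit — conflict.
Undo x21 and try x21 = False.
The clause (x22) is unit, so x22 = True.
The clause (¬x32) is unit, so x32 = False.
The clause (x31) is unit, so x31 = True.
The clause (¬x41) is unit, so x41 = False.
The clause (x42) is unit, so x42 = True.
Now (¬x42) is unsatisfied and unit — conflict.
Both values of x21 lead to a conflict.
Both values of x12 lead to a conflict.
Undo x11 and try x11 = True.
The clause (¬x21) is unit, so x21 = False.
The clause (¬x31) is unit, so x31 = False.
The clause (¬x41) is unit, so x41 = False.
Branch on x22: set x22 = True.
The clause (¬x12) is unit, so x12 = False.
The clause (¬x32) is unit, so x32 = False.
The clause (x33) is unit, so x33 = True.
The clause (¬x42) is unit, so x42 = False.
The clause (x43) is unit, so x43 = True.
Now (¬x43) is unsatisfied and unit — conflict.
Undo x22 and try x22 = False.
The clause (x23) is unit, so x23 = True.
The clause (¬x13) is unit, so x13 = False.
The clause (¬x33) is unit, so x33 = False.
The clause (x32) is unit, so x32 = True.
The clause (¬x12) is unit, so x12 = False.
The clause (¬x42) is unit, so x42 = False.
The clause (x43) is unit, so x43 = True.
Now (¬x43) is unsatisfied and unit — conflict.
Both values of x22 lead to a conflict.
Both values of x11 lead to a conflict.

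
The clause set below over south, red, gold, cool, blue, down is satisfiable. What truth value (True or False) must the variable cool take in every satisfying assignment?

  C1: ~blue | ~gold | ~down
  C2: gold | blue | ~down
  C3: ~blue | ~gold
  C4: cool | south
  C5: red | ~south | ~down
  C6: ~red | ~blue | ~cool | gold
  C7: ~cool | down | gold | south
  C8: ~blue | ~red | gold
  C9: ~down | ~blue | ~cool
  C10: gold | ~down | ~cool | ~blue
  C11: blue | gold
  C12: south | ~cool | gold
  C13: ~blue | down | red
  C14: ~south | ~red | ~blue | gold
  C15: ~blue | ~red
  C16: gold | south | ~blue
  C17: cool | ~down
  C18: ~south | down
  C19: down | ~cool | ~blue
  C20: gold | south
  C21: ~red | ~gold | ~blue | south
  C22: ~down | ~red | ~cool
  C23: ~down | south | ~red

True

Suppose cool = 0.
From the singleton clause (south), south = 1.
From the singleton clause (~down), down = 0.
Now (down) is unsatisfied and unit — conflict.
So every satisfying assignment has cool = True.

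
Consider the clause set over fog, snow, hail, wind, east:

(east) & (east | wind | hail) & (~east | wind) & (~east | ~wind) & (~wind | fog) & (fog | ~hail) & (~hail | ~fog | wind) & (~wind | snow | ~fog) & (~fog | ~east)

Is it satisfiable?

No, unsatisfiable

(east) alone gives east = 1.
(wind) alone gives wind = 1.
That conflicts with the unit clause (~wind).
No assignment satisfies every clause.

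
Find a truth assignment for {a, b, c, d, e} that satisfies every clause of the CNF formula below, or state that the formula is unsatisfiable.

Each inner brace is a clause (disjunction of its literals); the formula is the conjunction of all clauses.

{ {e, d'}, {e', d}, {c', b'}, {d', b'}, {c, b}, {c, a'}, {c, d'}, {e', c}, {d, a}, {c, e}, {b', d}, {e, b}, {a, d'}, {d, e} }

Case e = 1:
(d) alone gives d = 1.
(b') alone gives b = 0.
(c) alone gives c = 1.
(a) alone gives a = 1.
This assignment satisfies each clause.

a: 1,  b: 0,  c: 1,  d: 1,  e: 1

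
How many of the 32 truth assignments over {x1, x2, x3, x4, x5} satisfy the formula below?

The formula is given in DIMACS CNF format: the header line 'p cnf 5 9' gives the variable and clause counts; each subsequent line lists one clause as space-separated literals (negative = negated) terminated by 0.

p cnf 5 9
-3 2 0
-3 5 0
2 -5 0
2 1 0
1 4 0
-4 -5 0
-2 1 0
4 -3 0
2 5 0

3

There are 2^5 = 32 truth assignments over (x1, x2, x3, x4, x5).
Split on x4. With x4 = True, the clauses containing x4 are satisfied and ¬x4 drops from the rest; 1 of the 2^4 = 16 assignments to the other variables satisfy what remains.
With x4 = False, by the same count on the reduced clause set, 2 assignments work.
(One model: x1=T, x2=T, x3=F, x4=F, x5=F.)
Total: 1 + 2 = 3.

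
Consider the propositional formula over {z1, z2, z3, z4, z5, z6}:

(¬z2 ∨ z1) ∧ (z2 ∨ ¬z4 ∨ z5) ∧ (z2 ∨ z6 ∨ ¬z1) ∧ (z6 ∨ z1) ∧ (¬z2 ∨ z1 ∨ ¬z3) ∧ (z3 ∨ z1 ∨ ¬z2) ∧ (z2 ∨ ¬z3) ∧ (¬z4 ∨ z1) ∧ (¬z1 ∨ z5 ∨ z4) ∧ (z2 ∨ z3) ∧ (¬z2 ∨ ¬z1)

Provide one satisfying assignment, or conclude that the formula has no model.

UNSATISFIABLE

Try z2 = False.
(¬z3) alone gives z3 = False.
But (z3) is also a unit clause — contradiction.
That branch fails; take z2 = True instead.
(z1) alone gives z1 = True.
But (¬z1) is also a unit clause — contradiction.
Both values of z2 lead to a conflict.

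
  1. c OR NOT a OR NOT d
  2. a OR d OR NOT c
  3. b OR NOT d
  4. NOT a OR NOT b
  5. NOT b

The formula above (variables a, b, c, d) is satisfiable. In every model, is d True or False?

False

Suppose d = true.
Unit clause (b) forces b = true.
Now (NOT b) is unsatisfied and unit — conflict.
So every satisfying assignment has d = False.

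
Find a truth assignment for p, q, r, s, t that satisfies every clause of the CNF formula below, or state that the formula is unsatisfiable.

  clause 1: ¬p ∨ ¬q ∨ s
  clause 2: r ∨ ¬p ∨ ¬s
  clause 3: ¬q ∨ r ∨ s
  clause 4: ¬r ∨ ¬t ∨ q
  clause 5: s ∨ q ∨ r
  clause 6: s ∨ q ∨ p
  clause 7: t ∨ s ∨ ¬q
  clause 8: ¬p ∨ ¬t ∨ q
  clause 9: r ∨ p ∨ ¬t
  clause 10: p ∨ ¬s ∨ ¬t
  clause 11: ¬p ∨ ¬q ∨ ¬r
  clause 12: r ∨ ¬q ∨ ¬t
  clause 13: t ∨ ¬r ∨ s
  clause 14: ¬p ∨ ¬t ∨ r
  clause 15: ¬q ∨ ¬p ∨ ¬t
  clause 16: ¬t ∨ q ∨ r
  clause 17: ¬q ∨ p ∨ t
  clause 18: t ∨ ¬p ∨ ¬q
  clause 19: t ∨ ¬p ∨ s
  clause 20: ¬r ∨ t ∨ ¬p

Suppose p = False.
Suppose s = True.
(¬t) alone gives t = False.
(¬q) alone gives q = False.
All clauses hold; r can take either value.

p: False,  q: False,  r: True,  s: True,  t: False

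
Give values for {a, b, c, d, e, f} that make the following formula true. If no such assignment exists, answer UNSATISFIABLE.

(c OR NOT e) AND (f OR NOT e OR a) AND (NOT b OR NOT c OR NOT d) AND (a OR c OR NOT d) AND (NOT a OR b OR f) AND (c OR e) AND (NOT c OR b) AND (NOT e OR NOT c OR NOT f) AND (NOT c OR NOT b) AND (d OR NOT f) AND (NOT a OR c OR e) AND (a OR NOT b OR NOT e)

Suppose c = true.
The clause (b) is unit, so b = true.
That conflicts with the unit clause (NOT b).
So c must be the other value — set c = false.
The clause (NOT e) is unit, so e = false.
That conflicts with the unit clause (e).
Both values of c lead to a conflict.

UNSATISFIABLE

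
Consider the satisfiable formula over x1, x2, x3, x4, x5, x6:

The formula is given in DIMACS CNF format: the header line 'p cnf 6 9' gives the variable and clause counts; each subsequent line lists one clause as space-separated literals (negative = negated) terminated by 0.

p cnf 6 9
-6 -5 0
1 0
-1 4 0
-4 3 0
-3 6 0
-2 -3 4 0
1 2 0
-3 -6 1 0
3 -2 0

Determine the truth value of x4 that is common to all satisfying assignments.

Suppose x4 = False.
(x1) alone gives x1 = True.
Now (¬x1) is unsatisfied and unit — conflict.
So every satisfying assignment has x4 = True.

True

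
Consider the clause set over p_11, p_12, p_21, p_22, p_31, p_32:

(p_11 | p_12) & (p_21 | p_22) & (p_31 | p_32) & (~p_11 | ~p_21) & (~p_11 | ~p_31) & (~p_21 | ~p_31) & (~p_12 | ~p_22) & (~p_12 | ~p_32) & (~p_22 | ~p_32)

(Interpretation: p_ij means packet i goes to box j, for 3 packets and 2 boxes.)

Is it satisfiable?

No, unsatisfiable

Case p_11 = 1:
The clause (~p_21) is unit, so p_21 = 0.
The clause (p_22) is unit, so p_22 = 1.
The clause (~p_31) is unit, so p_31 = 0.
The clause (p_32) is unit, so p_32 = 1.
Now (~p_32) is unsatisfied and unit — conflict.
That branch fails; take p_11 = 0 instead.
The clause (p_12) is unit, so p_12 = 1.
The clause (~p_22) is unit, so p_22 = 0.
The clause (p_21) is unit, so p_21 = 1.
The clause (~p_31) is unit, so p_31 = 0.
The clause (p_32) is unit, so p_32 = 1.
Now (~p_32) is unsatisfied and unit — conflict.
Neither p_11 = 1 nor p_11 = 0 works.
No assignment satisfies every clause.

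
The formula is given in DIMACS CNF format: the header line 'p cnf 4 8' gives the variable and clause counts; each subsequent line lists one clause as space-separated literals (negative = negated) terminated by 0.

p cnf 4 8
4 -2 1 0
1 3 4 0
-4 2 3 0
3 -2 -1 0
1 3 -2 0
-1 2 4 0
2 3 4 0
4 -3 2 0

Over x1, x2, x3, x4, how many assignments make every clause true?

5

There are 2^4 = 16 truth assignments over (x1, x2, x3, x4).
Check each against the 8 clauses (columns in the order x1, x2, x3, x4):
  F F F F  ✗ fails (x1 ∨ x3 ∨ x4)
  F F F T  ✗ fails (¬x4 ∨ x2 ∨ x3)
  F F T F  ✗ fails (x4 ∨ ¬x3 ∨ x2)
  F F T T  ✓ satisfies all
  F T F F  ✗ fails (x4 ∨ ¬x2 ∨ x1)
  F T F T  ✗ fails (x1 ∨ x3 ∨ ¬x2)
  F T T F  ✗ fails (x4 ∨ ¬x2 ∨ x1)
  F T T T  ✓ satisfies all
  T F F F  ✗ fails (¬x1 ∨ x2 ∨ x4)
  T F F T  ✗ fails (¬x4 ∨ x2 ∨ x3)
  T F T F  ✗ fails (¬x1 ∨ x2 ∨ x4)
  T F T T  ✓ satisfies all
  T T F F  ✗ fails (x3 ∨ ¬x2 ∨ ¬x1)
  T T F T  ✗ fails (x3 ∨ ¬x2 ∨ ¬x1)
  T T T F  ✓ satisfies all
  T T T T  ✓ satisfies all
5 of the 16 rows are models.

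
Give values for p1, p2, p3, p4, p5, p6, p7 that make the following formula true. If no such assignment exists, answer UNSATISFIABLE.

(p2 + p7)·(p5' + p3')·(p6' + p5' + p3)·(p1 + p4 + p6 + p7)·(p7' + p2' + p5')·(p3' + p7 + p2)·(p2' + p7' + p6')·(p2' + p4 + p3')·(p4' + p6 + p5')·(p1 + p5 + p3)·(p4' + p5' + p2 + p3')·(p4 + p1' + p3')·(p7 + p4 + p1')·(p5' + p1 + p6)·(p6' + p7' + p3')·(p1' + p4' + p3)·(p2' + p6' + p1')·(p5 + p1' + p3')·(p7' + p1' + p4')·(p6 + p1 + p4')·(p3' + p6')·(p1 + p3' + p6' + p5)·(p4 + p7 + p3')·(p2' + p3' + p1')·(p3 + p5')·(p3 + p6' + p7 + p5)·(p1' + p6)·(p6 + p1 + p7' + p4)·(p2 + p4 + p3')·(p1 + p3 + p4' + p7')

p1 ↦ 1, p2 ↦ 0, p3 ↦ 0, p4 ↦ 0, p5 ↦ 0, p6 ↦ 1, p7 ↦ 1

Suppose p2 = 0.
(p7) alone gives p7 = 1.
Suppose p5 = 0.
Suppose p1 = 1.
(p3') alone gives p3 = 0.
(p4') alone gives p4 = 0.
(p6) alone gives p6 = 1.
Every clause now holds.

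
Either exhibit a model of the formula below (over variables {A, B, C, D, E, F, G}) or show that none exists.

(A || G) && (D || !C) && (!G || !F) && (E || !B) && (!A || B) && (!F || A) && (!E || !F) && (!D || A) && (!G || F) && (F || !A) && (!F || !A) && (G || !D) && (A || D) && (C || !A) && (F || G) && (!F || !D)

UNSATISFIABLE

Suppose A = true.
The clause (B) is unit, so B = true.
The clause (E) is unit, so E = true.
The clause (!F) is unit, so F = false.
But (F) is also a unit clause — contradiction.
Backtrack on A: now try A = false.
The clause (G) is unit, so G = true.
The clause (!F) is unit, so F = false.
But (F) is also a unit clause — contradiction.
Neither A = true nor A = false works.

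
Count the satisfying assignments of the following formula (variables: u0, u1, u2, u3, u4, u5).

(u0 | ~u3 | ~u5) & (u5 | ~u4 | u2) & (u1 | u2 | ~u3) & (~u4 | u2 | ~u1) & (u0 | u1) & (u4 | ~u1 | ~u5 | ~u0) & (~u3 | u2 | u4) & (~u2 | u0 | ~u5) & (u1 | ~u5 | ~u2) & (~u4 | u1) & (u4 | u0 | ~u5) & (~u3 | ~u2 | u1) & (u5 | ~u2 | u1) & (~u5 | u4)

There are 2^6 = 64 truth assignments over (u0, u1, u2, u3, u4, u5).
Split on u4. With u4 = 1, the clauses containing u4 are satisfied and ~u4 drops from the rest; 6 of the 2^5 = 32 assignments to the other variables satisfy what remains.
With u4 = 0, by the same count on the reduced clause set, 7 assignments work.
Total: 6 + 7 = 13.

13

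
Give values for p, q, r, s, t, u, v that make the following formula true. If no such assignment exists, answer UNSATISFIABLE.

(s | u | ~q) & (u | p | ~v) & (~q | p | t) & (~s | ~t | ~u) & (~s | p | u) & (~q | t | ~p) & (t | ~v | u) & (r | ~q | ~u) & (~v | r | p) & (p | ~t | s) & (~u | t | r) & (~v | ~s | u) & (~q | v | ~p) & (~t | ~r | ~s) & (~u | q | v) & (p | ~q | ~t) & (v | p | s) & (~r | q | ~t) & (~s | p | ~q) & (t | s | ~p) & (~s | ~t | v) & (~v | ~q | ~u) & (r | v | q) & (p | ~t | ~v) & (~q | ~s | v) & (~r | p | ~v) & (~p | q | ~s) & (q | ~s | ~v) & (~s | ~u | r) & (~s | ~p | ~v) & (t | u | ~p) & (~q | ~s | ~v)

p=1,  q=0,  r=0,  s=0,  t=1,  u=0,  v=1

Suppose s = 0.
Suppose u = 0.
Unit clause (~q) forces q = 0.
Suppose p = 1.
Unit clause (t) forces t = 1.
Unit clause (~r) forces r = 0.
Unit clause (v) forces v = 1.
This assignment satisfies each clause.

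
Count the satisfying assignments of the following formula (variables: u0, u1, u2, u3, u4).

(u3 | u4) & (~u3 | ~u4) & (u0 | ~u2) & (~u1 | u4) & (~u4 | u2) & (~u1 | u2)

5

There are 2^5 = 32 truth assignments over (u0, u1, u2, u3, u4).
Split on u0. With u0 = 1, the clauses containing u0 are satisfied and ~u0 drops from the rest; 4 of the 2^4 = 16 assignments to the other variables satisfy what remains.
With u0 = 0, by the same count on the reduced clause set, 1 assignment works.
(One model: u0=F, u1=F, u2=F, u3=T, u4=F.)
Total: 4 + 1 = 5.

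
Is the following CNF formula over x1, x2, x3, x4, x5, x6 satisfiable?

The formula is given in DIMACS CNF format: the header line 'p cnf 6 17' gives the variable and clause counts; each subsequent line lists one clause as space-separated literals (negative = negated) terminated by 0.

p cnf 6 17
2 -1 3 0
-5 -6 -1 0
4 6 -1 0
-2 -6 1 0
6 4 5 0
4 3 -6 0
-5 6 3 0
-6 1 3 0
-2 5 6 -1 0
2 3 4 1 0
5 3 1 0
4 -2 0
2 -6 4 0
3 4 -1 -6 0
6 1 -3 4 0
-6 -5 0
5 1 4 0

Case x4 = True:
Case x6 = True:
(¬x5) alone gives x5 = False.
Case x2 = True:
(x1) alone gives x1 = True.
No clause remains; x3 is free.
A satisfying assignment: x1 ↦ True; x2 ↦ True; x3 ↦ False; x4 ↦ True; x5 ↦ False; x6 ↦ True.

Yes, satisfiable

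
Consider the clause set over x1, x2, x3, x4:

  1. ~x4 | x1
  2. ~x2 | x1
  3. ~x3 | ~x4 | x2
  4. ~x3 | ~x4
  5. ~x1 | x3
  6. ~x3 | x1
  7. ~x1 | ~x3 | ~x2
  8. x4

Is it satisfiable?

(x4) alone gives x4 = 1.
(x1) alone gives x1 = 1.
(~x3) alone gives x3 = 0.
Now (x3) is unsatisfied and unit — conflict.
No assignment satisfies every clause.

No, unsatisfiable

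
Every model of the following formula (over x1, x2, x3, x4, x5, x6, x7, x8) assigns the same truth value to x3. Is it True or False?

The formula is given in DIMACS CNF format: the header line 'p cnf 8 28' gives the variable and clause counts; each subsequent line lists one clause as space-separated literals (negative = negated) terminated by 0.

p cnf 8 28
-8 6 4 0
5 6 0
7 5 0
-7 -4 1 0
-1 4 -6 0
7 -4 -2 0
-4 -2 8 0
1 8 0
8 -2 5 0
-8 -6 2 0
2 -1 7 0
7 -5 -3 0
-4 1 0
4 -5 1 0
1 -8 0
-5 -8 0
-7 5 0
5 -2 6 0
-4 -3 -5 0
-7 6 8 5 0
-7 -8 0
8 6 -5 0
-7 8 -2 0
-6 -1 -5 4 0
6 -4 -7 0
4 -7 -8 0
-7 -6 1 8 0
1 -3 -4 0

False

Suppose x3 = True.
Suppose x5 = True.
The clause (x7) is unit, so x7 = True.
The clause (¬x8) is unit, so x8 = False.
The clause (x1) is unit, so x1 = True.
The clause (¬x4) is unit, so x4 = False.
The clause (¬x6) is unit, so x6 = False.
Now (x6) is unsatisfied and unit — conflict.
Backtrack on x5: now try x5 = False.
The clause (x6) is unit, so x6 = True.
The clause (x7) is unit, so x7 = True.
Now (¬x7) is unsatisfied and unit — conflict.
Both values of x5 lead to a conflict.
So every satisfying assignment has x3 = False.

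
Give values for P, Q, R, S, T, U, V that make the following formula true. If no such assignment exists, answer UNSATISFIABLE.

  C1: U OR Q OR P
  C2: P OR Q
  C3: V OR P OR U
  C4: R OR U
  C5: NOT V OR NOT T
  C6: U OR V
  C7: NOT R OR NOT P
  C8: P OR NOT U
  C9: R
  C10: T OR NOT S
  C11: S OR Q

The clause (R) is unit, so R = true.
The clause (NOT P) is unit, so P = false.
The clause (Q) is unit, so Q = true.
The clause (NOT U) is unit, so U = false.
The clause (V) is unit, so V = true.
The clause (NOT T) is unit, so T = false.
The clause (NOT S) is unit, so S = false.
All clauses are satisfied.

P=false, Q=true, R=true, S=false, T=false, U=false, V=true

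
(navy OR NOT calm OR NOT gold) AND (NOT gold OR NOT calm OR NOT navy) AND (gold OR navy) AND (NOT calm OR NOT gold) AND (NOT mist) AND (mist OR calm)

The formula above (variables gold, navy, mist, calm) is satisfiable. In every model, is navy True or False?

True

Suppose navy = false.
Unit clause (gold) forces gold = true.
Unit clause (NOT calm) forces calm = false.
Unit clause (NOT mist) forces mist = false.
But (mist) is also a unit clause — contradiction.
So every satisfying assignment has navy = True.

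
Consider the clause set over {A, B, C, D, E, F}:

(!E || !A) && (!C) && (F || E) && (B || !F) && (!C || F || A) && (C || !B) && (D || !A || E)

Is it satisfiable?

(!C) alone gives C = false.
(!B) alone gives B = false.
(!F) alone gives F = false.
(E) alone gives E = true.
(!A) alone gives A = false.
All clauses hold; D can take either value.
A satisfying assignment: A ↦ false,  B ↦ false,  C ↦ false,  D ↦ true,  E ↦ true,  F ↦ false.

Yes, satisfiable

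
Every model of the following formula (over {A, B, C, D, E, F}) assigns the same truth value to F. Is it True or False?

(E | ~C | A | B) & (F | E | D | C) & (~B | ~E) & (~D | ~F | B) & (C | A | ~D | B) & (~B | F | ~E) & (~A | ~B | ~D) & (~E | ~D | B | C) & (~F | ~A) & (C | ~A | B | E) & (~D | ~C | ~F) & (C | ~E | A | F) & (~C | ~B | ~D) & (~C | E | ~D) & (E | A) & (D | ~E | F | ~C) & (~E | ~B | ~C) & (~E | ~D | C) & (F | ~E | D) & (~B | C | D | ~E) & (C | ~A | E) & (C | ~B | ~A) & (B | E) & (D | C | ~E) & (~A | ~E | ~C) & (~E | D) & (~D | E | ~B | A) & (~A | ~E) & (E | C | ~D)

False

Suppose F = 1.
The clause (~A) is unit, so A = 0.
The clause (E) is unit, so E = 1.
The clause (~B) is unit, so B = 0.
The clause (~D) is unit, so D = 0.
But (D) is also a unit clause — contradiction.
So every satisfying assignment has F = False.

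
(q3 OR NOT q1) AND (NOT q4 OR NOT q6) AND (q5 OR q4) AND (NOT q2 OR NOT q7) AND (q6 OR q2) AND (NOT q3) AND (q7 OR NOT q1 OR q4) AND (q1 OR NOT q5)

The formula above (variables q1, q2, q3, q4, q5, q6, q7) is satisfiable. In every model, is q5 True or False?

Suppose q5 = true.
From the singleton clause (NOT q3), q3 = false.
From the singleton clause (NOT q1), q1 = false.
That conflicts with the unit clause (q1).
So every satisfying assignment has q5 = False.

False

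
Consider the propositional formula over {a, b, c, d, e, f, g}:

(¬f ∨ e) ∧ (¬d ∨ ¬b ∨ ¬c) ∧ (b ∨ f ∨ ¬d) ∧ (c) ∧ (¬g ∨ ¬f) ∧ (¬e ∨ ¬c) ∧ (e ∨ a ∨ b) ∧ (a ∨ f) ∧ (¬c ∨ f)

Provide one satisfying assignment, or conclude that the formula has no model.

(c) alone gives c = True.
(¬e) alone gives e = False.
(¬f) alone gives f = False.
But (f) is also a unit clause — contradiction.

UNSATISFIABLE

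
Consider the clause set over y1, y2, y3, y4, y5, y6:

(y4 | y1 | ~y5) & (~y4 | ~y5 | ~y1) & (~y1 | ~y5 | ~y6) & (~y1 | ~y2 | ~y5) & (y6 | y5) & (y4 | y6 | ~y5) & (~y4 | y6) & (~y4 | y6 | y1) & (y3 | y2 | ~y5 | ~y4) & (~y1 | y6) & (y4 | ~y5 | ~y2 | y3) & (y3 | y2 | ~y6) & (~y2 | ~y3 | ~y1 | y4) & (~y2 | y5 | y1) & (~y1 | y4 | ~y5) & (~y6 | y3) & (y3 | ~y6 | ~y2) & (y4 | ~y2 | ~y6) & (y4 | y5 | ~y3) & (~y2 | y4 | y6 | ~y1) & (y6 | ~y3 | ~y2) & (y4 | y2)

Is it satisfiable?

Branch on y6: set y6 = 1.
Unit clause (y3) forces y3 = 1.
Branch on y1: set y1 = 0.
Branch on y4: set y4 = 1.
Branch on y2: set y2 = 1.
Unit clause (y5) forces y5 = 1.
All clauses are satisfied.
A satisfying assignment: y1=0, y2=1, y3=1, y4=1, y5=1, y6=1.

Satisfiable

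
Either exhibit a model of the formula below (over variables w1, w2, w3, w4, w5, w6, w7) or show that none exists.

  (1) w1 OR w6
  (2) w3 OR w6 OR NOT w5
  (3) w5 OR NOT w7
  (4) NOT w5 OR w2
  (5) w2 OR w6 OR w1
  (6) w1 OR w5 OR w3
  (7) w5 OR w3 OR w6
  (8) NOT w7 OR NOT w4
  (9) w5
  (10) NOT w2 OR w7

w1: false,  w2: true,  w3: true,  w4: false,  w5: true,  w6: true,  w7: true

From the singleton clause (w5), w5 = true.
From the singleton clause (w2), w2 = true.
From the singleton clause (w7), w7 = true.
From the singleton clause (NOT w4), w4 = false.
Suppose w1 = false.
From the singleton clause (w6), w6 = true.
Every clause is now satisfied; w3 is unconstrained.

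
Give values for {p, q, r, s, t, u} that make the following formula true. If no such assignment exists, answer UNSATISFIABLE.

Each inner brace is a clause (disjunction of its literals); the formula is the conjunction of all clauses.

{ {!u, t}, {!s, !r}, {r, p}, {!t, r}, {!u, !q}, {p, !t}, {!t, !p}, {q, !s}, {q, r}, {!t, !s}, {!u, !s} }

p: false,  q: false,  r: true,  s: false,  t: false,  u: false

Branch on u: set u = false.
Branch on s: set s = false.
Branch on r: set r = true.
Branch on p: set p = false.
Unit clause (!t) forces t = false.
Every clause is now satisfied; q is unconstrained.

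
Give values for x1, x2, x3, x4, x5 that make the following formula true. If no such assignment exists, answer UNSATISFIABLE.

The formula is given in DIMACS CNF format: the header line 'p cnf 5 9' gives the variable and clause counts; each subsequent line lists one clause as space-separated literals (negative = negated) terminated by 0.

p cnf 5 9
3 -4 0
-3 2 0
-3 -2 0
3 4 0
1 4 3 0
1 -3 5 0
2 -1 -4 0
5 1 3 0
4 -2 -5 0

UNSATISFIABLE

Case x3 = True:
From the singleton clause (x2), x2 = True.
That conflicts with the unit clause (¬x2).
Backtrack on x3: now try x3 = False.
From the singleton clause (¬x4), x4 = False.
That conflicts with the unit clause (x4).
Either choice for x3 ends in contradiction.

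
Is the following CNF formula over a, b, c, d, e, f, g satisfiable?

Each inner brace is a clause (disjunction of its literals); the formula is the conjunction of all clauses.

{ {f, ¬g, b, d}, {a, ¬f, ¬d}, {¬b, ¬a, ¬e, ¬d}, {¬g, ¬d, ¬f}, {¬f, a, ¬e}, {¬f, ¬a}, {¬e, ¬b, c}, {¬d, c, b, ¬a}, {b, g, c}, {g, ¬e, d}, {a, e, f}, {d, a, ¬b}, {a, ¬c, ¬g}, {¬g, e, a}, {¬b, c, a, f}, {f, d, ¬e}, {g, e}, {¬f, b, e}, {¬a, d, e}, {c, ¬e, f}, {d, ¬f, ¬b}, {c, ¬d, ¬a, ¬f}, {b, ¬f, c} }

Branch on f: set f = False.
Branch on a: set a = True.
Branch on d: set d = True.
Branch on b: set b = False.
Unit clause (c) forces c = True.
Branch on g: set g = True.
Every clause is now satisfied; e is unconstrained.
A satisfying assignment: a=True; b=False; c=True; d=True; e=False; f=False; g=True.

Satisfiable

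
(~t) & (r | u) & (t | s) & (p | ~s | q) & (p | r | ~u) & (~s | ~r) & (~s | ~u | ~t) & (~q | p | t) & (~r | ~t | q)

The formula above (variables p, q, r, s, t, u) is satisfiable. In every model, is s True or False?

Suppose s = 0.
The clause (~t) is unit, so t = 0.
But (t) is also a unit clause — contradiction.
So every satisfying assignment has s = True.

True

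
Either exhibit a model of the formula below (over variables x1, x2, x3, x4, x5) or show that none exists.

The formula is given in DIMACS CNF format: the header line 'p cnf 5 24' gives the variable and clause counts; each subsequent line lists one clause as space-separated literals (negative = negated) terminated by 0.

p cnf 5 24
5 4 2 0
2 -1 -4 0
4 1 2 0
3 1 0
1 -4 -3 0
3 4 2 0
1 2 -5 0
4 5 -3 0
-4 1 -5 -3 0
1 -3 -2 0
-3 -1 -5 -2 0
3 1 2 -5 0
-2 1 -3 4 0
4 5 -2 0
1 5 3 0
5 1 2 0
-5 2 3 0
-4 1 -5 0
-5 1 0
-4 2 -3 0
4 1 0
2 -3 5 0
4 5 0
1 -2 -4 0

Suppose x3 = False.
The clause (x1) is unit, so x1 = True.
Suppose x2 = True.
Suppose x4 = True.
No clause remains; x5 is free.

x1=True; x2=True; x3=False; x4=True; x5=True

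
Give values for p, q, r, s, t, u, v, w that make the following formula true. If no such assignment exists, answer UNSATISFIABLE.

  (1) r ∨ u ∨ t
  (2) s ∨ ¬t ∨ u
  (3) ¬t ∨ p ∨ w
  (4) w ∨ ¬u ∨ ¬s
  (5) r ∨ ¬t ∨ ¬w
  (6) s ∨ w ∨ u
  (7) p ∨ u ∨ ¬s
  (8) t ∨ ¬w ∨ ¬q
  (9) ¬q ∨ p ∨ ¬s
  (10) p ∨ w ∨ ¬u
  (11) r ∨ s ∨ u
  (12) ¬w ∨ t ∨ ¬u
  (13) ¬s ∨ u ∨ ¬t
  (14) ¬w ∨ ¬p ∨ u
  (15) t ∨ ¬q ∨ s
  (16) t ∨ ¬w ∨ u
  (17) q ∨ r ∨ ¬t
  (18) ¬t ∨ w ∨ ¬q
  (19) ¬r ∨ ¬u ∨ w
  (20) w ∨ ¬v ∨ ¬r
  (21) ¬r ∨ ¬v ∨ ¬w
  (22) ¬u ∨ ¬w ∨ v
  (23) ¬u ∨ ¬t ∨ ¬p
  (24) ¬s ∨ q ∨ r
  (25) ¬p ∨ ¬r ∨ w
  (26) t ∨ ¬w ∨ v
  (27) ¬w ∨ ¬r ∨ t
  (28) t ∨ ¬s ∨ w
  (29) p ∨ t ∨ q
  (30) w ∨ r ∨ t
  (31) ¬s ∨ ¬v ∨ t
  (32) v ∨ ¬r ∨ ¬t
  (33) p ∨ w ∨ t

UNSATISFIABLE

Branch on r: set r = True.
Branch on u: set u = False.
Branch on s: set s = True.
From the singleton clause (p), p = True.
From the singleton clause (¬t), t = False.
From the singleton clause (¬w), w = False.
Now (w) is unsatisfied and unit — conflict.
Undo s and try s = False.
From the singleton clause (¬t), t = False.
From the singleton clause (w), w = True.
Now (¬w) is unsatisfied and unit — conflict.
Both values of s lead to a conflict.
Undo u and try u = True.
From the singleton clause (w), w = True.
From the singleton clause (t), t = True.
From the singleton clause (¬v), v = False.
Now (v) is unsatisfied and unit — conflict.
Both values of u lead to a conflict.
Undo r and try r = False.
Branch on u: set u = True.
Branch on w: set w = True.
From the singleton clause (¬t), t = False.
Now (t) is unsatisfied and unit — conflict.
Undo w and try w = False.
From the singleton clause (¬s), s = False.
From the singleton clause (p), p = True.
From the singleton clause (¬t), t = False.
Now (t) is unsatisfied and unit — conflict.
Both values of w lead to a conflict.
Undo u and try u = False.
From the singleton clause (t), t = True.
From the singleton clause (s), s = True.
Now (¬s) is unsatisfied and unit — conflict.
Both values of u lead to a conflict.
Both values of r lead to a conflict.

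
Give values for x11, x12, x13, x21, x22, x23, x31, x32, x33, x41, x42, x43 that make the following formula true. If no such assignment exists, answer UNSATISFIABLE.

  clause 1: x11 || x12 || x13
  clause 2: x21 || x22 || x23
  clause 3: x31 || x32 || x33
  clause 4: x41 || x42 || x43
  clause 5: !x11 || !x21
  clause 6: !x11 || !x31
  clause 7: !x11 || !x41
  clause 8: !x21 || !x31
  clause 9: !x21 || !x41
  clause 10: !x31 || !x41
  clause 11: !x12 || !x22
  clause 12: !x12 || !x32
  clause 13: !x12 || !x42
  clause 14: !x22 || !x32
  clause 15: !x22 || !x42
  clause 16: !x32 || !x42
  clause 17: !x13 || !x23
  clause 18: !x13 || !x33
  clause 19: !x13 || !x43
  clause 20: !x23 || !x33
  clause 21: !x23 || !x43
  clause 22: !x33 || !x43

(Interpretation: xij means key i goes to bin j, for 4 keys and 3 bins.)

UNSATISFIABLE

Try x11 = false.
Try x12 = true.
(!x22) alone gives x22 = false.
(!x32) alone gives x32 = false.
(!x42) alone gives x42 = false.
Try x21 = true.
(!x31) alone gives x31 = false.
(x33) alone gives x33 = true.
(!x41) alone gives x41 = false.
(x43) alone gives x43 = true.
That conflicts with the unit clause (!x43).
Backtrack on x21: now try x21 = false.
(x23) alone gives x23 = true.
(!x13) alone gives x13 = false.
(!x33) alone gives x33 = false.
(x31) alone gives x31 = true.
(!x41) alone gives x41 = false.
(x43) alone gives x43 = true.
That conflicts with the unit clause (!x43).
Either choice for x21 ends in contradiction.
Backtrack on x12: now try x12 = false.
(x13) alone gives x13 = true.
(!x23) alone gives x23 = false.
(!x33) alone gives x33 = false.
(!x43) alone gives x43 = false.
Try x21 = true.
(!x31) alone gives x31 = false.
(x32) alone gives x32 = true.
(!x41) alone gives x41 = false.
(x42) alone gives x42 = true.
That conflicts with the unit clause (!x42).
Backtrack on x21: now try x21 = false.
(x22) alone gives x22 = true.
(!x32) alone gives x32 = false.
(x31) alone gives x31 = true.
(!x41) alone gives x41 = false.
(x42) alone gives x42 = true.
That conflicts with the unit clause (!x42).
Either choice for x21 ends in contradiction.
Either choice for x12 ends in contradiction.
Backtrack on x11: now try x11 = true.
(!x21) alone gives x21 = false.
(!x31) alone gives x31 = false.
(!x41) alone gives x41 = false.
Try x22 = true.
(!x12) alone gives x12 = false.
(!x32) alone gives x32 = false.
(x33) alone gives x33 = true.
(!x42) alone gives x42 = false.
(x43) alone gives x43 = true.
That conflicts with the unit clause (!x43).
Backtrack on x22: now try x22 = false.
(x23) alone gives x23 = true.
(!x13) alone gives x13 = false.
(!x33) alone gives x33 = false.
(x32) alone gives x32 = true.
(!x12) alone gives x12 = false.
(!x42) alone gives x42 = false.
(x43) alone gives x43 = true.
That conflicts with the unit clause (!x43).
Either choice for x22 ends in contradiction.
Either choice for x11 ends in contradiction.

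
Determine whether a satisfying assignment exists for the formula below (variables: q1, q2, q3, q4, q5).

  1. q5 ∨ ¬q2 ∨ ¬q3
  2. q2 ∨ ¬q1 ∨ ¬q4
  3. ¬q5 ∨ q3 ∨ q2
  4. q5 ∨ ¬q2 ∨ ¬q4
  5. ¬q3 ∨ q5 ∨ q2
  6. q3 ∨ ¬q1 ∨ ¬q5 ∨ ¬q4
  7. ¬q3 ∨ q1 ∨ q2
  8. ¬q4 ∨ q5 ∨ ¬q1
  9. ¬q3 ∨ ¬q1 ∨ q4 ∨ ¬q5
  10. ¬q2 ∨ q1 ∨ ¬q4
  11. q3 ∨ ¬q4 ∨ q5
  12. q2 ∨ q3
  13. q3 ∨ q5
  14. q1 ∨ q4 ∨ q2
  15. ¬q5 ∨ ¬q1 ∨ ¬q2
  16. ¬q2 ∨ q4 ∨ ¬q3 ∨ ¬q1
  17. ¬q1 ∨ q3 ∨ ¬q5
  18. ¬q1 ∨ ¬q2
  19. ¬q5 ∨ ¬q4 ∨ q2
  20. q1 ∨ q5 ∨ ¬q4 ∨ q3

Yes, satisfiable

Case q2 = True:
(¬q1) alone gives q1 = False.
(¬q4) alone gives q4 = False.
Case q5 = True:
Every clause is now satisfied; q3 is unconstrained.
A satisfying assignment: q1: False, q2: True, q3: False, q4: False, q5: True.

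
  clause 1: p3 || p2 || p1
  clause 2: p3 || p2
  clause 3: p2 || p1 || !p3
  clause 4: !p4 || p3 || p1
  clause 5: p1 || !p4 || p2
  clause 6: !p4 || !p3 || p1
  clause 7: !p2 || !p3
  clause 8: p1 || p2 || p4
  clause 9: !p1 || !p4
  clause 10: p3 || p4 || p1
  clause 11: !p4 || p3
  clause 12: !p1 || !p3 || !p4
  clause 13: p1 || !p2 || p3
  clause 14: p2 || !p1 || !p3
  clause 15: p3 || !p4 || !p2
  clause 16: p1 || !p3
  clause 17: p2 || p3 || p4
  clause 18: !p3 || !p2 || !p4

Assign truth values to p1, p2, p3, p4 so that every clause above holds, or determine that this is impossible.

Try p3 = false.
The clause (p2) is unit, so p2 = true.
The clause (!p4) is unit, so p4 = false.
The clause (p1) is unit, so p1 = true.
All clauses are satisfied.

p1=true, p2=true, p3=false, p4=false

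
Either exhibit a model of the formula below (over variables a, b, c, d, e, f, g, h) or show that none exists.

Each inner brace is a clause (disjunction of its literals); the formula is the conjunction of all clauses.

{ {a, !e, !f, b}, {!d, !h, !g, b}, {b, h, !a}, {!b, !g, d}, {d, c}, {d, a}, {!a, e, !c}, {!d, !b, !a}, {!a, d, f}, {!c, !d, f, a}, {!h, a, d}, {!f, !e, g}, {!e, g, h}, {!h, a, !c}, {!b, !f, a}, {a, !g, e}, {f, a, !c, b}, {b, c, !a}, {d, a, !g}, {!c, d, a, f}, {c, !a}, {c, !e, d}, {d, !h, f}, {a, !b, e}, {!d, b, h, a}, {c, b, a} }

a: true,  b: false,  c: true,  d: false,  e: true,  f: true,  g: true,  h: true

Try d = false.
From the singleton clause (c), c = true.
From the singleton clause (a), a = true.
From the singleton clause (e), e = true.
From the singleton clause (f), f = true.
From the singleton clause (g), g = true.
From the singleton clause (!b), b = false.
From the singleton clause (h), h = true.
This assignment satisfies each clause.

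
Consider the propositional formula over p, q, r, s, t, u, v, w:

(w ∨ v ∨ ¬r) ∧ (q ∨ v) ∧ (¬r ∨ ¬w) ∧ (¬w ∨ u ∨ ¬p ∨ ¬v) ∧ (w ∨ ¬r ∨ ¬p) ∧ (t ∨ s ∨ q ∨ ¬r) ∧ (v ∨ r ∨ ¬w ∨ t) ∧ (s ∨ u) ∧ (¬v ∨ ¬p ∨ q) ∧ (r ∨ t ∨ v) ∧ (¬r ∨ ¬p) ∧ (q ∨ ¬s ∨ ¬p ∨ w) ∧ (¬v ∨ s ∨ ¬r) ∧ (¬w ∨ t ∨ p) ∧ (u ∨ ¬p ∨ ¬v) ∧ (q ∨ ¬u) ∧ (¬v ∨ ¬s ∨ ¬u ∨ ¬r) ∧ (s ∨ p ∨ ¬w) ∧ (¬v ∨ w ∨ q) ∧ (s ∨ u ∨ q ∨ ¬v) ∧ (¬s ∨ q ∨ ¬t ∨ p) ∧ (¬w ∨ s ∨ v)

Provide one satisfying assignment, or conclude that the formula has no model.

p: True,  q: True,  r: False,  s: True,  t: False,  u: True,  v: True,  w: True

Suppose q = True.
Suppose r = False.
Suppose s = True.
Suppose t = False.
Unit clause (v) forces v = True.
Suppose w = True.
Unit clause (p) forces p = True.
Unit clause (u) forces u = True.
Every clause now holds.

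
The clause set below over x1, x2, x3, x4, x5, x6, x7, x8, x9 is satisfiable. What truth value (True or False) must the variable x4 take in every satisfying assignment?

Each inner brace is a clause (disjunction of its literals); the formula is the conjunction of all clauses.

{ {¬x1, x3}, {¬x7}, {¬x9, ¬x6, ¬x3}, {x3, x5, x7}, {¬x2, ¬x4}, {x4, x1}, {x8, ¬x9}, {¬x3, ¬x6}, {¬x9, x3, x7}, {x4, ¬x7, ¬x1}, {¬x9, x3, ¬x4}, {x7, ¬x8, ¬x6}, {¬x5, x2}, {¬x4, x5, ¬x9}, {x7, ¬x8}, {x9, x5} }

Suppose x4 = True.
(¬x7) alone gives x7 = False.
(¬x2) alone gives x2 = False.
(¬x5) alone gives x5 = False.
(x3) alone gives x3 = True.
(¬x6) alone gives x6 = False.
(¬x9) alone gives x9 = False.
That conflicts with the unit clause (x9).
So every satisfying assignment has x4 = False.

False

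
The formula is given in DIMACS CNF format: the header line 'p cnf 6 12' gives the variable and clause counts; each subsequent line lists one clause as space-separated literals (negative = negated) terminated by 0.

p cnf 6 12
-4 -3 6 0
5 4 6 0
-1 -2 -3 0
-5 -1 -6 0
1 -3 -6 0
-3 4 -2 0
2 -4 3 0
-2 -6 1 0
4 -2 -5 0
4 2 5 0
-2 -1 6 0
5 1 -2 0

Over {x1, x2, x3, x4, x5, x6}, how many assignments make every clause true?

9

There are 2^6 = 64 truth assignments over (x1, x2, x3, x4, x5, x6).
Split on x3. With x3 = True, the clauses containing x3 are satisfied and ¬x3 drops from the rest; 3 of the 2^5 = 32 assignments to the other variables satisfy what remains.
With x3 = False, by the same count on the reduced clause set, 6 assignments work.
Total: 3 + 6 = 9.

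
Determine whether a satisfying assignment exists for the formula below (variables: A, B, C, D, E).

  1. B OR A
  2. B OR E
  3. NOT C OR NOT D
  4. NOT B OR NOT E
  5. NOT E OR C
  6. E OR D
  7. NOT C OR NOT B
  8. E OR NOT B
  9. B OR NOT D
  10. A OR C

Suppose B = false.
From the singleton clause (A), A = true.
From the singleton clause (E), E = true.
From the singleton clause (C), C = true.
From the singleton clause (NOT D), D = false.
This assignment satisfies each clause.
A satisfying assignment: A: true; B: false; C: true; D: false; E: true.

Yes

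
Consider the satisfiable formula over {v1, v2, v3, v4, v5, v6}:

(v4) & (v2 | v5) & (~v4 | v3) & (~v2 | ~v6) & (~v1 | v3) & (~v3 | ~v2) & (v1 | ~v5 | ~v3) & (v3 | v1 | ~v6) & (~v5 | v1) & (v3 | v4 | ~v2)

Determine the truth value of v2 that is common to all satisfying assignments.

False

Suppose v2 = 1.
From the singleton clause (v4), v4 = 1.
From the singleton clause (v3), v3 = 1.
Now (~v3) is unsatisfied and unit — conflict.
So every satisfying assignment has v2 = False.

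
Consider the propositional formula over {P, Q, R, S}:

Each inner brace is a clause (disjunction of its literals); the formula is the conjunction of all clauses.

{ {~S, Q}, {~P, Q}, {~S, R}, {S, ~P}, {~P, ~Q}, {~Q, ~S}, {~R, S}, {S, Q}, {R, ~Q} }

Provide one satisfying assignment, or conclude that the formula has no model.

UNSATISFIABLE

Branch on S: set S = 0.
From the singleton clause (~P), P = 0.
From the singleton clause (~R), R = 0.
From the singleton clause (Q), Q = 1.
But (~Q) is also a unit clause — contradiction.
Undo S and try S = 1.
From the singleton clause (Q), Q = 1.
But (~Q) is also a unit clause — contradiction.
Either choice for S ends in contradiction.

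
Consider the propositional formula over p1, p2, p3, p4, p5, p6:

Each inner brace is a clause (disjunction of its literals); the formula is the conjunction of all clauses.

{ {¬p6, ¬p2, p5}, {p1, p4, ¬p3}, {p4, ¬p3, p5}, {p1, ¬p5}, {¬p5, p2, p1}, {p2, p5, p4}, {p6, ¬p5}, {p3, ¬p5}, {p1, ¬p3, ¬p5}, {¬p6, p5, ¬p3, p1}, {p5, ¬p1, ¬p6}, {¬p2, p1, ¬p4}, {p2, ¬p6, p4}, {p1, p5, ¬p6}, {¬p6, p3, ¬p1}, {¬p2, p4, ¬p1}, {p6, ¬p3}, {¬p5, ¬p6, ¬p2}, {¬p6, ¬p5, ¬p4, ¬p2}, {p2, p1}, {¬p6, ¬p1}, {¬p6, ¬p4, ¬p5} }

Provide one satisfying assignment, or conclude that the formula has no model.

Case p1 = True:
From the singleton clause (¬p6), p6 = False.
From the singleton clause (¬p5), p5 = False.
From the singleton clause (¬p3), p3 = False.
Case p2 = True:
From the singleton clause (p4), p4 = True.
Every clause now holds.

p1: True; p2: True; p3: False; p4: True; p5: False; p6: False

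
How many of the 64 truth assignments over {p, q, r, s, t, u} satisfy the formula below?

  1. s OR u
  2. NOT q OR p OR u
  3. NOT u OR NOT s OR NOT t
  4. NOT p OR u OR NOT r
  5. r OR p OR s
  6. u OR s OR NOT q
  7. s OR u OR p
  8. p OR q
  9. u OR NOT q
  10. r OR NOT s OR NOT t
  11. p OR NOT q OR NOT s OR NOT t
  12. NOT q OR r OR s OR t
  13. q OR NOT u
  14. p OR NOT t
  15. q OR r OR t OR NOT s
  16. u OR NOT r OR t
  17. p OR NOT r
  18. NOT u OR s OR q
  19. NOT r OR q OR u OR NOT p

There are 2^6 = 64 truth assignments over (p, q, r, s, t, u).
Split on t. With t = true, the clauses containing t are satisfied and NOT t drops from the rest; 2 of the 2^5 = 32 assignments to the other variables satisfy what remains.
With t = false, by the same count on the reduced clause set, 4 assignments work.
Total: 2 + 4 = 6.

6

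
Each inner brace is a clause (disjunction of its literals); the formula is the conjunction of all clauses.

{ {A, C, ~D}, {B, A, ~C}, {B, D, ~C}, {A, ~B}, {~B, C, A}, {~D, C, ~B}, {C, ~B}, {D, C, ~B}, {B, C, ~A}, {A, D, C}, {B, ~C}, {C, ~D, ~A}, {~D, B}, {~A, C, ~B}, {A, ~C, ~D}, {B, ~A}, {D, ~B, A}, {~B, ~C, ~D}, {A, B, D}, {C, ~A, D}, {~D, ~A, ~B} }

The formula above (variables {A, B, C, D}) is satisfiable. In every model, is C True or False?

Suppose C = 0.
From the singleton clause (~B), B = 0.
From the singleton clause (~A), A = 0.
From the singleton clause (~D), D = 0.
But (D) is also a unit clause — contradiction.
So every satisfying assignment has C = True.

True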